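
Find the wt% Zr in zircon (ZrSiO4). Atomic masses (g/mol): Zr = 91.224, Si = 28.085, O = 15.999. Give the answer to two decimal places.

M(ZrSiO4) = 183.305 g/mol.
Zr contributes 1 × 91.224 = 91.224 g per mole.
91.224/183.305 = 0.4977 → 49.77%.

49.77 weight percent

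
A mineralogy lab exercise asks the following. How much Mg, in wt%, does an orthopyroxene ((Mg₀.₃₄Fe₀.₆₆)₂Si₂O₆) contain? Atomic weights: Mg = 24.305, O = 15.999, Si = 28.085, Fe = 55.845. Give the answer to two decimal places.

6.82 wt%

Molar mass of (Mg₀.₃₄Fe₀.₆₆)₂Si₂O₆: 0.68×24.305 + 1.32×55.845 + 2×28.085 + 6×15.999 = 242.407 g/mol.
Mass of Mg per formula unit: 0.68 × 24.305 = 16.527 g.
Weight fraction Mg = 16.527 / 242.407 = 0.0682.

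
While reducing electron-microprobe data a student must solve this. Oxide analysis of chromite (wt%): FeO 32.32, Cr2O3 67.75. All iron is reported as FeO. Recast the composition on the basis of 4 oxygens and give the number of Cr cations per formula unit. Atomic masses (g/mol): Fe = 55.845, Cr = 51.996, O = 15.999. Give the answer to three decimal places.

1.995 Cr apfu

FeO: 32.32/71.844 = 0.44986 mol → 0.44986 mol Fe, 0.44986 mol O.
Cr2O3: 67.75/151.989 = 0.44576 mol → 0.89152 mol Cr, 1.33728 mol O.
Total oxygen = 1.78714 mol. Normalization factor = 4/1.78714 = 2.23821.
Cr per 4 O = 0.89152 × 2.23821 = 1.995.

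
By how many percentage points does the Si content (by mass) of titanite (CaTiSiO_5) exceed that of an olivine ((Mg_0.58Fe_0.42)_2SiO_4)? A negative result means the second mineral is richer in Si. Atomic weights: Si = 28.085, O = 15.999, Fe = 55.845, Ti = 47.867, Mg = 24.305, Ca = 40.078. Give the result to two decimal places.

First mineral: 28.085 g Si in 196.025 g formula = 14.33 wt% Si.
Second mineral: 28.085 g Si in 167.185 g formula = 16.80 wt% Si.
14.33% − 16.80% gives a difference of -2.47 percentage points.

-2.47 percentage points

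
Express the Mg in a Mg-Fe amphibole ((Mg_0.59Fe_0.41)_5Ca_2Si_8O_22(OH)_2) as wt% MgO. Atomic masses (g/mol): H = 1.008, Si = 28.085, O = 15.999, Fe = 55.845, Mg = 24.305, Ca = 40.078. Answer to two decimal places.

Molar mass of (Mg_0.59Fe_0.41)_5Ca_2Si_8O_22(OH)_2 = 2.95×24.305 + 2.05×55.845 + 2×40.078 + 8×28.085 + 24×15.999 + 2×1.008 = 877.010 g/mol.
Each formula unit contains 2.95 Mg, equivalent to 2.95/1 = 2.9500 mol MgO.
M(MgO) = 1×24.305 + 1×15.999 = 40.304 g/mol.
Mass of MgO per formula unit = 2.9500 × 40.304 = 118.897 g.
MgO wt% = 118.897 / 877.010 × 100 = 13.56%.

13.56 wt%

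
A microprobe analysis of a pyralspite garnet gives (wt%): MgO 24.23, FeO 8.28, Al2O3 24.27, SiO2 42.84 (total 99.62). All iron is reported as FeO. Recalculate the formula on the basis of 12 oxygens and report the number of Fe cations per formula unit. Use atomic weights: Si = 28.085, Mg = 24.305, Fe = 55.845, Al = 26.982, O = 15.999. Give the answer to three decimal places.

0.484 Fe apfu

24.23 wt% MgO ÷ 40.304 g/mol = 0.60118 mol, giving 0.60118 Mg and 0.60118 O.
8.28 wt% FeO ÷ 71.844 g/mol = 0.11525 mol, giving 0.11525 Fe and 0.11525 O.
24.27 wt% Al2O3 ÷ 101.961 g/mol = 0.23803 mol, giving 0.47606 Al and 0.71409 O.
42.84 wt% SiO2 ÷ 60.083 g/mol = 0.71301 mol, giving 0.71301 Si and 1.42602 O.
Oxygen sums to 2.85654; scaling by 12/2.85654 = 4.20089 puts the formula on 12 O.
Fe: 0.11525 × 4.20089 = 0.484 atoms per formula unit.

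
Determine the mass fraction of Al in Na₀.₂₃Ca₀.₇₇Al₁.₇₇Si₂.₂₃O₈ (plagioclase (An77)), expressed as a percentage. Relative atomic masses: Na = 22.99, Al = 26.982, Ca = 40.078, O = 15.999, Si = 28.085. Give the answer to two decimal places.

17.40 wt%

Formula mass = 0.23·22.99 + 0.77·40.078 + 1.77·26.982 + 2.23·28.085 + 8·15.999 = 274.527 g/mol, of which 47.758 g is Al.
So Al makes up 47.758/274.527 = 0.1740 of the mass, i.e. 17.40%.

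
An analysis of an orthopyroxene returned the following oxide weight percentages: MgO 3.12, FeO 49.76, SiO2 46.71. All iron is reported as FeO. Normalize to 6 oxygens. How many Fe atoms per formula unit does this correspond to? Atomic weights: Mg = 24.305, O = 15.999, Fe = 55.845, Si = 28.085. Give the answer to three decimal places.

1.787 Fe apfu

MgO: 3.12/40.304 = 0.07741 mol → 0.07741 mol Mg, 0.07741 mol O.
FeO: 49.76/71.844 = 0.69261 mol → 0.69261 mol Fe, 0.69261 mol O.
SiO2: 46.71/60.083 = 0.77742 mol → 0.77742 mol Si, 1.55484 mol O.
Total oxygen = 2.32486 mol. Normalization factor = 6/2.32486 = 2.58080.
Fe per 6 O = 0.69261 × 2.58080 = 1.787.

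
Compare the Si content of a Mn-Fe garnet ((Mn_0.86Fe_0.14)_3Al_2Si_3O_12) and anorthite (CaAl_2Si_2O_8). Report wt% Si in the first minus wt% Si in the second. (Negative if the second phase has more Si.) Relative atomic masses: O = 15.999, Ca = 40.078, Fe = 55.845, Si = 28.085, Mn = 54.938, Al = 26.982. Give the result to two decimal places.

-3.18 percentage points

M((Mn_0.86Fe_0.14)_3Al_2Si_3O_12) = 495.402 g/mol, so wt% Si = 84.255/495.402 × 100 = 17.01%.
M(CaAl_2Si_2O_8) = 278.204 g/mol, so wt% Si = 56.170/278.204 × 100 = 20.19%.
17.01 − 20.19 = -3.18 pp.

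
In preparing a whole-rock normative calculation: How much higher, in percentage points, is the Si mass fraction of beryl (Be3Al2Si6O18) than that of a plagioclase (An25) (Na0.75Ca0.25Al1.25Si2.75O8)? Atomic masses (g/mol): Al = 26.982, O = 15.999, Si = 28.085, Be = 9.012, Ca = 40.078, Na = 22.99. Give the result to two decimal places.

Si in Be3Al2Si6O18: molar mass 537.492 g/mol; 6×28.085 = 168.510 g → 31.35 wt%.
Si in Na0.75Ca0.25Al1.25Si2.75O8: molar mass 266.215 g/mol; 2.75×28.085 = 77.234 g → 29.01 wt%.
Difference = 31.35 − 29.01 = 2.34 percentage points.

2.34 percentage points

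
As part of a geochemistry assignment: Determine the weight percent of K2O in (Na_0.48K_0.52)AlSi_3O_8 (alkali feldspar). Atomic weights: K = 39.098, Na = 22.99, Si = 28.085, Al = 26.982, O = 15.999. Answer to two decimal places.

Molar mass of (Na_0.48K_0.52)AlSi_3O_8 = 0.48·22.99 + 0.52·39.098 + 1·26.982 + 3·28.085 + 8·15.999 = 270.595 g/mol.
Each formula unit contains 0.52 K, equivalent to 0.52/2 = 0.2600 mol K2O.
M(K2O) = 2×39.098 + 1×15.999 = 94.195 g/mol.
Mass of K2O per formula unit = 0.2600 × 94.195 = 24.491 g.
K2O wt% = 24.491 / 270.595 × 100 = 9.05%.

9.05 wt%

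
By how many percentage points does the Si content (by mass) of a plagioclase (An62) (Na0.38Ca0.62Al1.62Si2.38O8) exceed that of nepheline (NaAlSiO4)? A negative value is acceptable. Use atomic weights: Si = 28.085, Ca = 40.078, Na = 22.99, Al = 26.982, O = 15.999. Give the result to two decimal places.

4.79 percentage points

First mineral: 66.842 g Si in 272.130 g formula = 24.56 wt% Si.
Second mineral: 28.085 g Si in 142.053 g formula = 19.77 wt% Si.
24.56% − 19.77% gives a difference of 4.79 percentage points.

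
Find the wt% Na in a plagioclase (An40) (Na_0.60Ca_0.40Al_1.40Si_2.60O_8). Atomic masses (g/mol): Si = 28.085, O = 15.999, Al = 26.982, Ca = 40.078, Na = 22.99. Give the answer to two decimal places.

Formula mass = 0.60·22.99 + 0.40·40.078 + 1.40·26.982 + 2.60·28.085 + 8·15.999 = 268.613 g/mol, of which 13.794 g is Na.
So Na makes up 13.794/268.613 = 0.0514 of the mass, i.e. 5.14%.

5.14 wt%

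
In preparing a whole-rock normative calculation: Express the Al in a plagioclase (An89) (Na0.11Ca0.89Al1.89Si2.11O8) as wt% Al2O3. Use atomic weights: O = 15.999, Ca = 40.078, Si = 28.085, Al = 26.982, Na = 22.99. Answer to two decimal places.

M(Na0.11Ca0.89Al1.89Si2.11O8) = 276.446 g/mol; M(Al2O3) = 101.961 g/mol.
Moles Al2O3 per formula unit = 1.89 Al ÷ 2 = 0.9450.
Al2O3 fraction = (0.9450 × 101.961) / 276.446 = 96.353/276.446 = 0.3485.

34.85 wt%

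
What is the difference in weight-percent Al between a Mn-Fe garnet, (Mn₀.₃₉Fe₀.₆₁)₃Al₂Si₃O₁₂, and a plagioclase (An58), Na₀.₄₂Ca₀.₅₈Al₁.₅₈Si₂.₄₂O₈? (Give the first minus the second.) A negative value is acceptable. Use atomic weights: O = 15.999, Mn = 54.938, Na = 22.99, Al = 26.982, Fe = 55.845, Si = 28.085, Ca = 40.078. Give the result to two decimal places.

Al in (Mn₀.₃₉Fe₀.₆₁)₃Al₂Si₃O₁₂: molar mass 496.681 g/mol; 2×26.982 = 53.964 g → 10.86 wt%.
Al in Na₀.₄₂Ca₀.₅₈Al₁.₅₈Si₂.₄₂O₈: molar mass 271.490 g/mol; 1.58×26.982 = 42.632 g → 15.70 wt%.
Difference = 10.86 − 15.70 = -4.84 percentage points.

-4.84 percentage points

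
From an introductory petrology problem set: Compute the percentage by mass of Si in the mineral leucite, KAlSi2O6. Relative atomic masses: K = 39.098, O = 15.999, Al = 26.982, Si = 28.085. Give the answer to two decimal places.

25.74 weight percent

Formula mass = 1·39.098 + 1·26.982 + 2·28.085 + 6·15.999 = 218.244 g/mol, of which 56.170 g is Si.
So Si makes up 56.170/218.244 = 0.2574 of the mass, i.e. 25.74%.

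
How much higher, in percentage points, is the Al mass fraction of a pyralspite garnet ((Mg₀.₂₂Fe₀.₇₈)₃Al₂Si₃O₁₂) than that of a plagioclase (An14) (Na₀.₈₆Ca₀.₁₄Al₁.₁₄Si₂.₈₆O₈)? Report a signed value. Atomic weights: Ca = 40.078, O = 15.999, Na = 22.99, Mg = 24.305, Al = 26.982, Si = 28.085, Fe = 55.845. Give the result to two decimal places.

-0.32 percentage points

M((Mg₀.₂₂Fe₀.₇₈)₃Al₂Si₃O₁₂) = 476.926 g/mol, so wt% Al = 53.964/476.926 × 100 = 11.31%.
M(Na₀.₈₆Ca₀.₁₄Al₁.₁₄Si₂.₈₆O₈) = 264.457 g/mol, so wt% Al = 30.759/264.457 × 100 = 11.63%.
11.31 − 11.63 = -0.32 pp.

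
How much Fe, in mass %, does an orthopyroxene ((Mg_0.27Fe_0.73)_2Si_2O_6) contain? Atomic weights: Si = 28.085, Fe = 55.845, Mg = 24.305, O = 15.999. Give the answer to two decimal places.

33.03 mass %

Formula mass = 0.54*24.305 + 1.46*55.845 + 2*28.085 + 6*15.999 = 246.822 g/mol, of which 81.534 g is Fe.
So Fe makes up 81.534/246.822 = 0.3303 of the mass, i.e. 33.03%.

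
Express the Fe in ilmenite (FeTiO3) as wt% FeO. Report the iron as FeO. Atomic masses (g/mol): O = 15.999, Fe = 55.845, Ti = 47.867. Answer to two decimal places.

47.36 wt%

Molar mass of FeTiO3 = 1×55.845 + 1×47.867 + 3×15.999 = 151.709 g/mol.
Each formula unit contains 1 Fe, equivalent to 1/1 = 1.0000 mol FeO.
M(FeO) = 1×55.845 + 1×15.999 = 71.844 g/mol.
Mass of FeO per formula unit = 1.0000 × 71.844 = 71.844 g.
FeO wt% = 71.844 / 151.709 × 100 = 47.36%.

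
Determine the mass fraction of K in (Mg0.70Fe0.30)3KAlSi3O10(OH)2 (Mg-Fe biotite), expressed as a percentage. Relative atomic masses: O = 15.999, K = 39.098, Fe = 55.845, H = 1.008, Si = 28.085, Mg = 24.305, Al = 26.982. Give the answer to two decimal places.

8.77 wt%

Molar mass of (Mg0.70Fe0.30)3KAlSi3O10(OH)2: 2.10·24.305 + 0.90·55.845 + 1·39.098 + 1·26.982 + 3·28.085 + 12·15.999 + 2·1.008 = 445.640 g/mol.
Mass of K per formula unit: 1 × 39.098 = 39.098 g.
Weight fraction K = 39.098 / 445.640 = 0.0877.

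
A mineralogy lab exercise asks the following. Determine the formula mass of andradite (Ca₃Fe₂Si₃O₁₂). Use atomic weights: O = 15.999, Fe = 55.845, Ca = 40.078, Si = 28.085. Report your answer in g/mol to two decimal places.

Ca: 3 × 40.078 = 120.2340
Fe: 2 × 55.845 = 111.6900
Si: 3 × 28.085 = 84.2550
O: 12 × 15.999 = 191.9880
Summing the contributions gives the formula mass.

508.17 g/mol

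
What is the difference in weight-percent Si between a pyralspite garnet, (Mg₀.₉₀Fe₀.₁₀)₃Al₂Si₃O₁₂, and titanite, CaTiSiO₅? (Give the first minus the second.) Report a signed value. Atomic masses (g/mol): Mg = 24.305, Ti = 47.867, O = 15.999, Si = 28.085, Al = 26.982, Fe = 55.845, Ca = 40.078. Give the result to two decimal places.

6.09 percentage points

M((Mg₀.₉₀Fe₀.₁₀)₃Al₂Si₃O₁₂) = 412.584 g/mol, so wt% Si = 84.255/412.584 × 100 = 20.42%.
M(CaTiSiO₅) = 196.025 g/mol, so wt% Si = 28.085/196.025 × 100 = 14.33%.
20.42 − 14.33 = 6.09 pp.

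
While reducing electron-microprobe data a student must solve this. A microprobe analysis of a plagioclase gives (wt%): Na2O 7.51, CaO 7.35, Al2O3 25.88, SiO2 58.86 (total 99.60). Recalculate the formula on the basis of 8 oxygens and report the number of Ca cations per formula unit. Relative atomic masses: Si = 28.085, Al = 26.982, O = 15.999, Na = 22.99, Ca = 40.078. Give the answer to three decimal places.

0.353 Ca apfu

Na2O: 7.51/61.979 = 0.12117 mol → 0.24234 mol Na, 0.12117 mol O.
CaO: 7.35/56.077 = 0.13107 mol → 0.13107 mol Ca, 0.13107 mol O.
Al2O3: 25.88/101.961 = 0.25382 mol → 0.50764 mol Al, 0.76146 mol O.
SiO2: 58.86/60.083 = 0.97964 mol → 0.97964 mol Si, 1.95928 mol O.
Total oxygen = 2.97298 mol. Normalization factor = 8/2.97298 = 2.69090.
Ca per 8 O = 0.13107 × 2.69090 = 0.353.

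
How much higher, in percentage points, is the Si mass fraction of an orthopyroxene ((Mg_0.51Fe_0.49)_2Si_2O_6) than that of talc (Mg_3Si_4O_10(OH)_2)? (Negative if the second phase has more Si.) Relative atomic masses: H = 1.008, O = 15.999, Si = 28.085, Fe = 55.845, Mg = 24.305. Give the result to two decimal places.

-5.38 percentage points

First mineral: 56.170 g Si in 231.683 g formula = 24.24 wt% Si.
Second mineral: 112.340 g Si in 379.259 g formula = 29.62 wt% Si.
24.24% − 29.62% gives a difference of -5.38 percentage points.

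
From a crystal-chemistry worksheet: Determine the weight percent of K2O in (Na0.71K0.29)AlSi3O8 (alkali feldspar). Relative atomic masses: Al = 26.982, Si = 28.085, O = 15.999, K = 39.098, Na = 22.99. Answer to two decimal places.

Formula mass = 266.890 g/mol.
0.29 K → 0.1450 mol K2O per formula unit; M(K2O) = 94.195, so K2O mass = 13.658 g.
13.658/266.890 × 100 = 5.12 wt%.

5.12 wt%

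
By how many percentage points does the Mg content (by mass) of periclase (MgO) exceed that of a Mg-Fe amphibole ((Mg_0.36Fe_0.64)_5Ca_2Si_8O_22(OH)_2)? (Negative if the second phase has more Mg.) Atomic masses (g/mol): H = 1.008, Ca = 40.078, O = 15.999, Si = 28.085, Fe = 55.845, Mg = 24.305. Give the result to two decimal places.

55.51 percentage points

First mineral: 24.305 g Mg in 40.304 g formula = 60.30 wt% Mg.
Second mineral: 43.749 g Mg in 913.281 g formula = 4.79 wt% Mg.
60.30% − 4.79% gives a difference of 55.51 percentage points.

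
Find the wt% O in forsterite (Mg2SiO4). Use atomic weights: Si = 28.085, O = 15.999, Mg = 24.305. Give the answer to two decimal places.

45.49 wt%

Molar mass of Mg2SiO4: 2*24.305 + 1*28.085 + 4*15.999 = 140.691 g/mol.
Mass of O per formula unit: 4 × 15.999 = 63.996 g.
Weight fraction O = 63.996 / 140.691 = 0.4549.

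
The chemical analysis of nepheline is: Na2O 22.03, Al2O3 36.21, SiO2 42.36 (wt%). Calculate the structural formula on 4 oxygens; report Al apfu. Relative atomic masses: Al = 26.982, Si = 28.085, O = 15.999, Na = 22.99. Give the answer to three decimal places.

22.03 wt% Na2O ÷ 61.979 g/mol = 0.35544 mol, giving 0.71088 Na and 0.35544 O.
36.21 wt% Al2O3 ÷ 101.961 g/mol = 0.35514 mol, giving 0.71028 Al and 1.06542 O.
42.36 wt% SiO2 ÷ 60.083 g/mol = 0.70502 mol, giving 0.70502 Si and 1.41004 O.
Oxygen sums to 2.83090; scaling by 4/2.83090 = 1.41298 puts the formula on 4 O.
Al: 0.71028 × 1.41298 = 1.004 atoms per formula unit.

1.004 Al apfu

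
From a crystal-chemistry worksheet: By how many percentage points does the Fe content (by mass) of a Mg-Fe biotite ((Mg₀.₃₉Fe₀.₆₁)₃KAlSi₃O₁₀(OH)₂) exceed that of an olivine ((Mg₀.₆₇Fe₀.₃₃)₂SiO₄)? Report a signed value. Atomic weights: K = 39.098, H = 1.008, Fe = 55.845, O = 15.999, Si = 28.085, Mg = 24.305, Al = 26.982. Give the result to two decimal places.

M((Mg₀.₃₉Fe₀.₆₁)₃KAlSi₃O₁₀(OH)₂) = 474.972 g/mol, so wt% Fe = 102.196/474.972 × 100 = 21.52%.
M((Mg₀.₆₇Fe₀.₃₃)₂SiO₄) = 161.507 g/mol, so wt% Fe = 36.858/161.507 × 100 = 22.82%.
21.52 − 22.82 = -1.30 pp.

-1.30 percentage points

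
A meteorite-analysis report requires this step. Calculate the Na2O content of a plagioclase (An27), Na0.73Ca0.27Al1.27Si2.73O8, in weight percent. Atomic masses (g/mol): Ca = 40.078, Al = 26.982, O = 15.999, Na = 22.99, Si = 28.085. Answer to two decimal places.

8.49 wt%

Formula mass = 266.535 g/mol.
0.73 Na → 0.3650 mol Na2O per formula unit; M(Na2O) = 61.979, so Na2O mass = 22.622 g.
22.622/266.535 × 100 = 8.49 wt%.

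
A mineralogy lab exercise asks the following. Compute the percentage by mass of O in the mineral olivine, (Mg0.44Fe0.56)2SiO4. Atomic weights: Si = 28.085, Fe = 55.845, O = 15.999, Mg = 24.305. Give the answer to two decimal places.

36.36 weight percent

Molar mass of (Mg0.44Fe0.56)2SiO4: 0.88*24.305 + 1.12*55.845 + 1*28.085 + 4*15.999 = 176.016 g/mol.
Mass of O per formula unit: 4 × 15.999 = 63.996 g.
Weight fraction O = 63.996 / 176.016 = 0.3636.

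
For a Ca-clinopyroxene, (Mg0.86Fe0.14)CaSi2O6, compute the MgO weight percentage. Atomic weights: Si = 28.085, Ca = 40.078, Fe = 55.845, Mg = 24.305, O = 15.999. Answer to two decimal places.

15.69 wt%

Molar mass of (Mg0.86Fe0.14)CaSi2O6 = 0.86*24.305 + 0.14*55.845 + 1*40.078 + 2*28.085 + 6*15.999 = 220.963 g/mol.
Each formula unit contains 0.86 Mg, equivalent to 0.86/1 = 0.8600 mol MgO.
M(MgO) = 1×24.305 + 1×15.999 = 40.304 g/mol.
Mass of MgO per formula unit = 0.8600 × 40.304 = 34.661 g.
MgO wt% = 34.661 / 220.963 × 100 = 15.69%.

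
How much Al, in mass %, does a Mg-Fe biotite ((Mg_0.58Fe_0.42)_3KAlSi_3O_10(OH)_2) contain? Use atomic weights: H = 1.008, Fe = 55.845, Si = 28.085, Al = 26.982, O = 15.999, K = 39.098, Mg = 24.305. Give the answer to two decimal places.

5.90 mass %

M((Mg_0.58Fe_0.42)_3KAlSi_3O_10(OH)_2) = 456.994 g/mol.
Al contributes 1 × 26.982 = 26.982 g per mole.
26.982/456.994 = 0.0590 → 5.90%.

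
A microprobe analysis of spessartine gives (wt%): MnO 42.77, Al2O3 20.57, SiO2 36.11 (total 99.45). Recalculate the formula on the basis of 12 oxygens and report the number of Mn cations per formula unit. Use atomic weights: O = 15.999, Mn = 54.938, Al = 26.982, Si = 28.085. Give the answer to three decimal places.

42.77 wt% MnO ÷ 70.937 g/mol = 0.60293 mol, giving 0.60293 Mn and 0.60293 O.
20.57 wt% Al2O3 ÷ 101.961 g/mol = 0.20174 mol, giving 0.40348 Al and 0.60522 O.
36.11 wt% SiO2 ÷ 60.083 g/mol = 0.60100 mol, giving 0.60100 Si and 1.20200 O.
Oxygen sums to 2.41015; scaling by 12/2.41015 = 4.97894 puts the formula on 12 O.
Mn: 0.60293 × 4.97894 = 3.002 atoms per formula unit.

3.002 Mn apfu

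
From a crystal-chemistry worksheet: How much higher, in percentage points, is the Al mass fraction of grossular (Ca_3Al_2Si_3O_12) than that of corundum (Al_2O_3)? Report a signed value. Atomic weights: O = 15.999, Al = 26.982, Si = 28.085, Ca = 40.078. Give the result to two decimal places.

-40.95 percentage points

M(Ca_3Al_2Si_3O_12) = 450.441 g/mol, so wt% Al = 53.964/450.441 × 100 = 11.98%.
M(Al_2O_3) = 101.961 g/mol, so wt% Al = 53.964/101.961 × 100 = 52.93%.
11.98 − 52.93 = -40.95 pp.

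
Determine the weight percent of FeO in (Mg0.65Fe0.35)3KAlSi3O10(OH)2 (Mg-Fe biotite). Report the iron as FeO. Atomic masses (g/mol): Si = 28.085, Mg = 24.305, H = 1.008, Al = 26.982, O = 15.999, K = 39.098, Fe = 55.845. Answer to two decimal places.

Molar mass of (Mg0.65Fe0.35)3KAlSi3O10(OH)2 = 1.95·24.305 + 1.05·55.845 + 1·39.098 + 1·26.982 + 3·28.085 + 12·15.999 + 2·1.008 = 450.371 g/mol.
Each formula unit contains 1.05 Fe, equivalent to 1.05/1 = 1.0500 mol FeO.
M(FeO) = 1×55.845 + 1×15.999 = 71.844 g/mol.
Mass of FeO per formula unit = 1.0500 × 71.844 = 75.436 g.
FeO wt% = 75.436 / 450.371 × 100 = 16.75%.

16.75 wt%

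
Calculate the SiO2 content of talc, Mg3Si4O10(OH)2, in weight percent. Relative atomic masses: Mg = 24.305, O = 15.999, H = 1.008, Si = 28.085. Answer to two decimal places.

63.37 wt%

M(Mg3Si4O10(OH)2) = 379.259 g/mol; M(SiO2) = 60.083 g/mol.
Moles SiO2 per formula unit = 4 Si ÷ 1 = 4.0000.
SiO2 fraction = (4.0000 × 60.083) / 379.259 = 240.332/379.259 = 0.6337.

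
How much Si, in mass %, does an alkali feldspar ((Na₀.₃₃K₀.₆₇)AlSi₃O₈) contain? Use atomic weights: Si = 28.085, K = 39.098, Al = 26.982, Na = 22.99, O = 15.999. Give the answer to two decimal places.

Formula mass = 0.33*22.99 + 0.67*39.098 + 1*26.982 + 3*28.085 + 8*15.999 = 273.011 g/mol, of which 84.255 g is Si.
So Si makes up 84.255/273.011 = 0.3086 of the mass, i.e. 30.86%.

30.86 mass %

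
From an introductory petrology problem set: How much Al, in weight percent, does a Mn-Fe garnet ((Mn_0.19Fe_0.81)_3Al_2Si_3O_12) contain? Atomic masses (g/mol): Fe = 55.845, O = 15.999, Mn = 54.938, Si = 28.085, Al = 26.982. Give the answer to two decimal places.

10.85 weight percent

Molar mass of (Mn_0.19Fe_0.81)_3Al_2Si_3O_12: 0.57×54.938 + 2.43×55.845 + 2×26.982 + 3×28.085 + 12×15.999 = 497.225 g/mol.
Mass of Al per formula unit: 2 × 26.982 = 53.964 g.
Weight fraction Al = 53.964 / 497.225 = 0.1085.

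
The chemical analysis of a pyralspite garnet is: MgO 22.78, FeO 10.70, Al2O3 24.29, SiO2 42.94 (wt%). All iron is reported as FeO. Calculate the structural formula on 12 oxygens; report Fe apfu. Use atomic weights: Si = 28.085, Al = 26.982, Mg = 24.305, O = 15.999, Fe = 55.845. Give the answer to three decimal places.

0.625 Fe apfu

MgO: 22.78/40.304 = 0.56520 mol → 0.56520 mol Mg, 0.56520 mol O.
FeO: 10.70/71.844 = 0.14893 mol → 0.14893 mol Fe, 0.14893 mol O.
Al2O3: 24.29/101.961 = 0.23823 mol → 0.47646 mol Al, 0.71469 mol O.
SiO2: 42.94/60.083 = 0.71468 mol → 0.71468 mol Si, 1.42936 mol O.
Total oxygen = 2.85818 mol. Normalization factor = 12/2.85818 = 4.19848.
Fe per 12 O = 0.14893 × 4.19848 = 0.625.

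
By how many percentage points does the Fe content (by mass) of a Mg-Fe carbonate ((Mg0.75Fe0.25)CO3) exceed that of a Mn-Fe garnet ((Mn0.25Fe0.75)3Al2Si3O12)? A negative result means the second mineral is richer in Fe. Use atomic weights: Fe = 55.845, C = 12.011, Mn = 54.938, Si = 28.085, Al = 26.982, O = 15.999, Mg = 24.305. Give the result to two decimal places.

Fe in (Mg0.75Fe0.25)CO3: molar mass 92.198 g/mol; 0.25×55.845 = 13.961 g → 15.14 wt%.
Fe in (Mn0.25Fe0.75)3Al2Si3O12: molar mass 497.062 g/mol; 2.25×55.845 = 125.651 g → 25.28 wt%.
Difference = 15.14 − 25.28 = -10.14 percentage points.

-10.14 percentage points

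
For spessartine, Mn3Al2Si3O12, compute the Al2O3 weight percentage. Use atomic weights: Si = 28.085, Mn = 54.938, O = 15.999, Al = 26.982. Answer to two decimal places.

Formula mass = 495.021 g/mol.
2 Al → 1.0000 mol Al2O3 per formula unit; M(Al2O3) = 101.961, so Al2O3 mass = 101.961 g.
101.961/495.021 × 100 = 20.60 wt%.

20.60 wt%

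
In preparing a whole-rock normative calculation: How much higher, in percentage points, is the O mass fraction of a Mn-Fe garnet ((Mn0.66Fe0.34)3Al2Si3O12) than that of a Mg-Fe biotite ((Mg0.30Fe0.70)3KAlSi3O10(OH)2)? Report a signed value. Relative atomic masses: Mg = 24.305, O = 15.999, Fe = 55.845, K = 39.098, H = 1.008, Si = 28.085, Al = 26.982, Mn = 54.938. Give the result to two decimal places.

-1.00 percentage points

M((Mn0.66Fe0.34)3Al2Si3O12) = 495.946 g/mol, so wt% O = 191.988/495.946 × 100 = 38.71%.
M((Mg0.30Fe0.70)3KAlSi3O10(OH)2) = 483.488 g/mol, so wt% O = 191.988/483.488 × 100 = 39.71%.
38.71 − 39.71 = -1.00 pp.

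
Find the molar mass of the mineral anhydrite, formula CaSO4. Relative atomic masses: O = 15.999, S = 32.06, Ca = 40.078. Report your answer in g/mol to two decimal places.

136.13 g/mol

The formula mass is the sum 1·40.078 + 1·32.06 + 4·15.999.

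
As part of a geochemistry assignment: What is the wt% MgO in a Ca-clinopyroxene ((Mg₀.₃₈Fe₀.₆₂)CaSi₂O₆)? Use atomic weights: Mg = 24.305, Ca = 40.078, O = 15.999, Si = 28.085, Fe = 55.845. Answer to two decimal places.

Formula mass = 236.102 g/mol.
0.38 Mg → 0.3800 mol MgO per formula unit; M(MgO) = 40.304, so MgO mass = 15.316 g.
15.316/236.102 × 100 = 6.49 wt%.

6.49 wt%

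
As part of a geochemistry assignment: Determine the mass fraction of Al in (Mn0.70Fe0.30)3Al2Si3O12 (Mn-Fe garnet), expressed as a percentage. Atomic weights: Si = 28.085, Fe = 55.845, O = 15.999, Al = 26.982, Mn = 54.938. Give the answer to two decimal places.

Formula mass = 2.10·54.938 + 0.90·55.845 + 2·26.982 + 3·28.085 + 12·15.999 = 495.837 g/mol, of which 53.964 g is Al.
So Al makes up 53.964/495.837 = 0.1088 of the mass, i.e. 10.88%.

10.88 mass %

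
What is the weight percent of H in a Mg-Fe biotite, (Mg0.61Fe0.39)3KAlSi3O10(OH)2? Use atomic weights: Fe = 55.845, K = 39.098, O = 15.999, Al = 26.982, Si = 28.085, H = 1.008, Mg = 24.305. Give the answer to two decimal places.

0.44 weight percent

Formula mass = 1.83*24.305 + 1.17*55.845 + 1*39.098 + 1*26.982 + 3*28.085 + 12*15.999 + 2*1.008 = 454.156 g/mol, of which 2.016 g is H.
So H makes up 2.016/454.156 = 0.0044 of the mass, i.e. 0.44%.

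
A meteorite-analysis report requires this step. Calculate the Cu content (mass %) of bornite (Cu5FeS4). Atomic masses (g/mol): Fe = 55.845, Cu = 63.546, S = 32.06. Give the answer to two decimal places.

63.32 mass %

Formula mass = 5·63.546 + 1·55.845 + 4·32.06 = 501.815 g/mol, of which 317.730 g is Cu.
So Cu makes up 317.730/501.815 = 0.6332 of the mass, i.e. 63.32%.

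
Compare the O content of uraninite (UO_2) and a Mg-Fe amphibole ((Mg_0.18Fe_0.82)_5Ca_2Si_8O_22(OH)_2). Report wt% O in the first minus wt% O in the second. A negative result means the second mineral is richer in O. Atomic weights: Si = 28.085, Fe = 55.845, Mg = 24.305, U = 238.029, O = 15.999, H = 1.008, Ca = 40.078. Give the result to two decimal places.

M(UO_2) = 270.027 g/mol, so wt% O = 31.998/270.027 × 100 = 11.85%.
M((Mg_0.18Fe_0.82)_5Ca_2Si_8O_22(OH)_2) = 941.667 g/mol, so wt% O = 383.976/941.667 × 100 = 40.78%.
11.85 − 40.78 = -28.93 pp.

-28.93 percentage points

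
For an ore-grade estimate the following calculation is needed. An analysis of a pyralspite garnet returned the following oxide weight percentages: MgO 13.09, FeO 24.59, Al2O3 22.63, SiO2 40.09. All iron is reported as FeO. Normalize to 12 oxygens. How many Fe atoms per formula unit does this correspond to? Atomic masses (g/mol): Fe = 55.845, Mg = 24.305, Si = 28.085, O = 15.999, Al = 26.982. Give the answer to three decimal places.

1.540 Fe apfu

13.09 wt% MgO ÷ 40.304 g/mol = 0.32478 mol, giving 0.32478 Mg and 0.32478 O.
24.59 wt% FeO ÷ 71.844 g/mol = 0.34227 mol, giving 0.34227 Fe and 0.34227 O.
22.63 wt% Al2O3 ÷ 101.961 g/mol = 0.22195 mol, giving 0.44390 Al and 0.66585 O.
40.09 wt% SiO2 ÷ 60.083 g/mol = 0.66724 mol, giving 0.66724 Si and 1.33448 O.
Oxygen sums to 2.66738; scaling by 12/2.66738 = 4.49880 puts the formula on 12 O.
Fe: 0.34227 × 4.49880 = 1.540 atoms per formula unit.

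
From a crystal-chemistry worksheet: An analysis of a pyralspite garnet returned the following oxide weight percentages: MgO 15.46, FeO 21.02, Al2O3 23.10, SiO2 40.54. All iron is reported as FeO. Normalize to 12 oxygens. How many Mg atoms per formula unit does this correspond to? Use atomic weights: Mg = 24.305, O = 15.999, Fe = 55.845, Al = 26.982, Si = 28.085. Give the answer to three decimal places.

MgO: 15.46/40.304 = 0.38358 mol → 0.38358 mol Mg, 0.38358 mol O.
FeO: 21.02/71.844 = 0.29258 mol → 0.29258 mol Fe, 0.29258 mol O.
Al2O3: 23.10/101.961 = 0.22656 mol → 0.45312 mol Al, 0.67968 mol O.
SiO2: 40.54/60.083 = 0.67473 mol → 0.67473 mol Si, 1.34946 mol O.
Total oxygen = 2.70530 mol. Normalization factor = 12/2.70530 = 4.43574.
Mg per 12 O = 0.38358 × 4.43574 = 1.701.

1.701 Mg apfu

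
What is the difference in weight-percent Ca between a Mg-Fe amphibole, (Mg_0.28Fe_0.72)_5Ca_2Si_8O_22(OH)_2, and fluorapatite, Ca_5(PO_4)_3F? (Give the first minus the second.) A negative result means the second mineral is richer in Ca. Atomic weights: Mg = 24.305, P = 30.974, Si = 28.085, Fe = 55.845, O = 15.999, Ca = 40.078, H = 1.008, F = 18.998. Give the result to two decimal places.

-31.08 percentage points

M((Mg_0.28Fe_0.72)_5Ca_2Si_8O_22(OH)_2) = 925.897 g/mol, so wt% Ca = 80.156/925.897 × 100 = 8.66%.
M(Ca_5(PO_4)_3F) = 504.298 g/mol, so wt% Ca = 200.390/504.298 × 100 = 39.74%.
8.66 − 39.74 = -31.08 pp.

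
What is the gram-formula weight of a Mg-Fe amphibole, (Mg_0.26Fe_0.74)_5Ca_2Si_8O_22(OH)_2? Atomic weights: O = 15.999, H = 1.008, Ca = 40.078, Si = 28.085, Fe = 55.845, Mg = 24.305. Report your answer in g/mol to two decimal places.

Mg: 1.30 × 24.305 = 31.5965
Fe: 3.70 × 55.845 = 206.6265
Ca: 2 × 40.078 = 80.1560
Si: 8 × 28.085 = 224.6800
O: 24 × 15.999 = 383.9760
H: 2 × 1.008 = 2.0160
Summing the contributions gives the formula mass.

929.05 g/mol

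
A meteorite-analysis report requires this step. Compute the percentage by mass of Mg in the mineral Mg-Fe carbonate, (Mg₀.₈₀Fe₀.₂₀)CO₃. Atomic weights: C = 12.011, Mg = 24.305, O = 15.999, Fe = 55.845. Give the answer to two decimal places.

Molar mass of (Mg₀.₈₀Fe₀.₂₀)CO₃: 0.80×24.305 + 0.20×55.845 + 1×12.011 + 3×15.999 = 90.621 g/mol.
Mass of Mg per formula unit: 0.80 × 24.305 = 19.444 g.
Weight fraction Mg = 19.444 / 90.621 = 0.2146.

21.46 weight percent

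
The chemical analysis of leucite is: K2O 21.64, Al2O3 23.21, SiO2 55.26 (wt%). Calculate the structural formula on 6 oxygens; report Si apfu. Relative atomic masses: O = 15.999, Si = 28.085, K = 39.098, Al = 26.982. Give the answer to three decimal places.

2.005 Si apfu

K2O (M=94.195): mol = 0.22974; K = 0.45948, O = 0.22974.
Al2O3 (M=101.961): mol = 0.22764; Al = 0.45528, O = 0.68292.
SiO2 (M=60.083): mol = 0.91973; Si = 0.91973, O = 1.83946.
ΣO = 2.75212; factor = 6/ΣO = 2.18014.
Si apfu = 0.91973 × 2.18014 = 2.005.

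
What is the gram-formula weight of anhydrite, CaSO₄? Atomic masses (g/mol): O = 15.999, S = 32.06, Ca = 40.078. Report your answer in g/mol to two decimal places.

Ca: 1 × 40.078 = 40.0780
S: 1 × 32.06 = 32.0600
O: 4 × 15.999 = 63.9960
Summing the contributions gives the formula mass.

136.13 g/mol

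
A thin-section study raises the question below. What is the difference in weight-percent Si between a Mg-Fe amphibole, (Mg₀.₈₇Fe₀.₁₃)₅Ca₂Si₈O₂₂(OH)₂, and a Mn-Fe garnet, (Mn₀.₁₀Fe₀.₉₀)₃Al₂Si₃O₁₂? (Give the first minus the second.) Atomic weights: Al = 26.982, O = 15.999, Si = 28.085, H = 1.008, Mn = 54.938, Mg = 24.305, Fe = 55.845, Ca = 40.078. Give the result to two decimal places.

Si in (Mg₀.₈₇Fe₀.₁₃)₅Ca₂Si₈O₂₂(OH)₂: molar mass 832.854 g/mol; 8×28.085 = 224.680 g → 26.98 wt%.
Si in (Mn₀.₁₀Fe₀.₉₀)₃Al₂Si₃O₁₂: molar mass 497.470 g/mol; 3×28.085 = 84.255 g → 16.94 wt%.
Difference = 26.98 − 16.94 = 10.04 percentage points.

10.04 percentage points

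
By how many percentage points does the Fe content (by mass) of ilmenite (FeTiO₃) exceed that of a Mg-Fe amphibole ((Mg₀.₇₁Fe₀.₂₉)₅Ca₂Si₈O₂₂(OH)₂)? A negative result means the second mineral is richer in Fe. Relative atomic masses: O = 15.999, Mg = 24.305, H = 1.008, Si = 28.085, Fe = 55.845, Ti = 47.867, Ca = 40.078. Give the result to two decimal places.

First mineral: 55.845 g Fe in 151.709 g formula = 36.81 wt% Fe.
Second mineral: 80.975 g Fe in 858.086 g formula = 9.44 wt% Fe.
36.81% − 9.44% gives a difference of 27.37 percentage points.

27.37 percentage points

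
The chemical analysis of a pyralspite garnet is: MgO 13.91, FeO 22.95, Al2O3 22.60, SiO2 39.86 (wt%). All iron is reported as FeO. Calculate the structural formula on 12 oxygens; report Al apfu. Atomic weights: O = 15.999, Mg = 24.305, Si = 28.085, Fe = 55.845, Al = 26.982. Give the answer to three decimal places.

2.003 Al apfu

13.91 wt% MgO ÷ 40.304 g/mol = 0.34513 mol, giving 0.34513 Mg and 0.34513 O.
22.95 wt% FeO ÷ 71.844 g/mol = 0.31944 mol, giving 0.31944 Fe and 0.31944 O.
22.60 wt% Al2O3 ÷ 101.961 g/mol = 0.22165 mol, giving 0.44330 Al and 0.66495 O.
39.86 wt% SiO2 ÷ 60.083 g/mol = 0.66342 mol, giving 0.66342 Si and 1.32684 O.
Oxygen sums to 2.65636; scaling by 12/2.65636 = 4.51746 puts the formula on 12 O.
Al: 0.44330 × 4.51746 = 2.003 atoms per formula unit.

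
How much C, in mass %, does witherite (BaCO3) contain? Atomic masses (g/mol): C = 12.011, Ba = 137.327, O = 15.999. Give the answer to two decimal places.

6.09 mass %

M(BaCO3) = 197.335 g/mol.
C contributes 1 × 12.011 = 12.011 g per mole.
12.011/197.335 = 0.0609 → 6.09%.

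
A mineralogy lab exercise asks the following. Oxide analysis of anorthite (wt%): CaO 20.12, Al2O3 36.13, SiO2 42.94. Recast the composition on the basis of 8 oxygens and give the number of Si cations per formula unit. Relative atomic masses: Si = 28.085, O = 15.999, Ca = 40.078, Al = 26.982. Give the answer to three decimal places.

2.005 Si apfu

CaO (M=56.077): mol = 0.35879; Ca = 0.35879, O = 0.35879.
Al2O3 (M=101.961): mol = 0.35435; Al = 0.70870, O = 1.06305.
SiO2 (M=60.083): mol = 0.71468; Si = 0.71468, O = 1.42936.
ΣO = 2.85120; factor = 8/ΣO = 2.80584.
Si apfu = 0.71468 × 2.80584 = 2.005.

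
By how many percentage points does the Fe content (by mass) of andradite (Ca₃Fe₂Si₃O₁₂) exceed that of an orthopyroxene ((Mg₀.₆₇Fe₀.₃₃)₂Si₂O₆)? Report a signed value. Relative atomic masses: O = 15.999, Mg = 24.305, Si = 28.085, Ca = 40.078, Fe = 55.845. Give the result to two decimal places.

Fe in Ca₃Fe₂Si₃O₁₂: molar mass 508.167 g/mol; 2×55.845 = 111.690 g → 21.98 wt%.
Fe in (Mg₀.₆₇Fe₀.₃₃)₂Si₂O₆: molar mass 221.590 g/mol; 0.66×55.845 = 36.858 g → 16.63 wt%.
Difference = 21.98 − 16.63 = 5.35 percentage points.

5.35 percentage points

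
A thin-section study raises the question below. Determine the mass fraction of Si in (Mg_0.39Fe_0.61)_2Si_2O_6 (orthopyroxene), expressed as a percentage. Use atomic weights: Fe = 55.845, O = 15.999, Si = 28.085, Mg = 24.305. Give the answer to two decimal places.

Formula mass = 0.78·24.305 + 1.22·55.845 + 2·28.085 + 6·15.999 = 239.253 g/mol, of which 56.170 g is Si.
So Si makes up 56.170/239.253 = 0.2348 of the mass, i.e. 23.48%.

23.48 weight percent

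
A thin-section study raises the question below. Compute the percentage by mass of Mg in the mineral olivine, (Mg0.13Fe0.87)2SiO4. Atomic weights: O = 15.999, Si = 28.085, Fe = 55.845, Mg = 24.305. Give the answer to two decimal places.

3.23 mass %

Molar mass of (Mg0.13Fe0.87)2SiO4: 0.26·24.305 + 1.74·55.845 + 1·28.085 + 4·15.999 = 195.571 g/mol.
Mass of Mg per formula unit: 0.26 × 24.305 = 6.319 g.
Weight fraction Mg = 6.319 / 195.571 = 0.0323.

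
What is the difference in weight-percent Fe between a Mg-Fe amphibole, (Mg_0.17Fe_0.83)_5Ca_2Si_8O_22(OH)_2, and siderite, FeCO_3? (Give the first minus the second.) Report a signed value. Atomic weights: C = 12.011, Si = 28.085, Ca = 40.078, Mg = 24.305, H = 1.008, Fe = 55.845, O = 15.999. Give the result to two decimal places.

-23.63 percentage points

First mineral: 231.757 g Fe in 943.244 g formula = 24.57 wt% Fe.
Second mineral: 55.845 g Fe in 115.853 g formula = 48.20 wt% Fe.
24.57% − 48.20% gives a difference of -23.63 percentage points.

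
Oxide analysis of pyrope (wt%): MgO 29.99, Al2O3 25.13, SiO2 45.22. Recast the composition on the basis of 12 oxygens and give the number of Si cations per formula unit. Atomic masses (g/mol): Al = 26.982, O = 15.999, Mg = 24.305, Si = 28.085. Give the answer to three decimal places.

MgO: 29.99/40.304 = 0.74409 mol → 0.74409 mol Mg, 0.74409 mol O.
Al2O3: 25.13/101.961 = 0.24647 mol → 0.49294 mol Al, 0.73941 mol O.
SiO2: 45.22/60.083 = 0.75263 mol → 0.75263 mol Si, 1.50526 mol O.
Total oxygen = 2.98876 mol. Normalization factor = 12/2.98876 = 4.01504.
Si per 12 O = 0.75263 × 4.01504 = 3.022.

3.022 Si apfu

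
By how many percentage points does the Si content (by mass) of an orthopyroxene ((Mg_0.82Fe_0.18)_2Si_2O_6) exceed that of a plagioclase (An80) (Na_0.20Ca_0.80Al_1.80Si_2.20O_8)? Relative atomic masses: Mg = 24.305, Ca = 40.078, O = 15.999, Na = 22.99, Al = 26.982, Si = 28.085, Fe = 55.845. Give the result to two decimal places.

4.01 percentage points

First mineral: 56.170 g Si in 212.128 g formula = 26.48 wt% Si.
Second mineral: 61.787 g Si in 275.007 g formula = 22.47 wt% Si.
26.48% − 22.47% gives a difference of 4.01 percentage points.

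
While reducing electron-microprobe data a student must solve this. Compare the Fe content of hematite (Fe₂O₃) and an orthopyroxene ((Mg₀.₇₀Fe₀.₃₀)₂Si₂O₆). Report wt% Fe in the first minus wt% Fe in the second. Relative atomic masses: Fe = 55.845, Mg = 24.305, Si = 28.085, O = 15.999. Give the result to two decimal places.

First mineral: 111.690 g Fe in 159.687 g formula = 69.94 wt% Fe.
Second mineral: 33.507 g Fe in 219.698 g formula = 15.25 wt% Fe.
69.94% − 15.25% gives a difference of 54.69 percentage points.

54.69 percentage points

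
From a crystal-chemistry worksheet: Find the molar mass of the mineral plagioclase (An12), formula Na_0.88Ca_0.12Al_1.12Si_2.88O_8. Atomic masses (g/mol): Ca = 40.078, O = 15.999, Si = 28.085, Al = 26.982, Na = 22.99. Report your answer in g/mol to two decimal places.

264.14 g/mol

Na: 0.88 × 22.99 = 20.2312
Ca: 0.12 × 40.078 = 4.8094
Al: 1.12 × 26.982 = 30.2198
Si: 2.88 × 28.085 = 80.8848
O: 8 × 15.999 = 127.9920
Summing the contributions gives the formula mass.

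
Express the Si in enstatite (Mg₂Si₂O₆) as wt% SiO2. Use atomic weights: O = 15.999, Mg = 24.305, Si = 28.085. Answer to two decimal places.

59.85 wt%

Formula mass = 200.774 g/mol.
2 Si → 2.0000 mol SiO2 per formula unit; M(SiO2) = 60.083, so SiO2 mass = 120.166 g.
120.166/200.774 × 100 = 59.85 wt%.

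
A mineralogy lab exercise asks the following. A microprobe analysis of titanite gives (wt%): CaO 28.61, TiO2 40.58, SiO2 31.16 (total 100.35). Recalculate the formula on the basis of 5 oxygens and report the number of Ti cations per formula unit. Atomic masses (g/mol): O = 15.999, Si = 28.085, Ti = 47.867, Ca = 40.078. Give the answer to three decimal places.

0.991 Ti apfu

28.61 wt% CaO ÷ 56.077 g/mol = 0.51019 mol, giving 0.51019 Ca and 0.51019 O.
40.58 wt% TiO2 ÷ 79.865 g/mol = 0.50811 mol, giving 0.50811 Ti and 1.01622 O.
31.16 wt% SiO2 ÷ 60.083 g/mol = 0.51862 mol, giving 0.51862 Si and 1.03724 O.
Oxygen sums to 2.56365; scaling by 5/2.56365 = 1.95034 puts the formula on 5 O.
Ti: 0.50811 × 1.95034 = 0.991 atoms per formula unit.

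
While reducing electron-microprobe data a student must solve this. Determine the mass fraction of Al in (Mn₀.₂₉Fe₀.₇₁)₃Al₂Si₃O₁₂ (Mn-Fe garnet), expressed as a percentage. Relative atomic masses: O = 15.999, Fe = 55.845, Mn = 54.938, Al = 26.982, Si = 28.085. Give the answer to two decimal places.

M((Mn₀.₂₉Fe₀.₇₁)₃Al₂Si₃O₁₂) = 496.953 g/mol.
Al contributes 2 × 26.982 = 53.964 g per mole.
53.964/496.953 = 0.1086 → 10.86%.

10.86 wt%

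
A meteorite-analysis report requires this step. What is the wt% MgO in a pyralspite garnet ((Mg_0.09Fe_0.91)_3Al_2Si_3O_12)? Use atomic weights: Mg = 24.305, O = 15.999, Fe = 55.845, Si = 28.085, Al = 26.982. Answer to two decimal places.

Formula mass = 489.226 g/mol.
0.27 Mg → 0.2700 mol MgO per formula unit; M(MgO) = 40.304, so MgO mass = 10.882 g.
10.882/489.226 × 100 = 2.22 wt%.

2.22 wt%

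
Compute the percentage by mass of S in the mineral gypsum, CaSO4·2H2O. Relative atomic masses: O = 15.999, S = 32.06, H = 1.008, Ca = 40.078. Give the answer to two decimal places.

Formula mass = 1·40.078 + 1·32.06 + 6·15.999 + 4·1.008 = 172.164 g/mol, of which 32.060 g is S.
So S makes up 32.060/172.164 = 0.1862 of the mass, i.e. 18.62%.

18.62 wt%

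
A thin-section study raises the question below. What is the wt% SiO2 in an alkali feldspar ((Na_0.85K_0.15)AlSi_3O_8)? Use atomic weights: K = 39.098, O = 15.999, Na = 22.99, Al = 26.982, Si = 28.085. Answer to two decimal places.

M((Na_0.85K_0.15)AlSi_3O_8) = 264.635 g/mol; M(SiO2) = 60.083 g/mol.
Moles SiO2 per formula unit = 3 Si ÷ 1 = 3.0000.
SiO2 fraction = (3.0000 × 60.083) / 264.635 = 180.249/264.635 = 0.6811.

68.11 wt%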